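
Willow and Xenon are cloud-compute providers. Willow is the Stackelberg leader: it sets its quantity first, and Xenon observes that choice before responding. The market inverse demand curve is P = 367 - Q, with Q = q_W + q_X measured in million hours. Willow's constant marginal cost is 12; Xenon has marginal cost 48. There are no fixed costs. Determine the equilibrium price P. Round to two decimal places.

Solve by backward induction. Given q_W, the follower Xenon maximises π_X = (367 - q_W - q_X)q_X - 48q_X.
∂π_X/∂q_X = 319 - q_W - 2q_X = 0 gives the reaction function q_X = (319 - q_W)/2.
Willow substitutes q_X(q_W) into its own profit: π_W = q_W(367 - q_W - (319 - q_W)/2) - 12q_W = (415/2 - (1/2)q_W)q_W - 12q_W.
Maximising: ∂π_W/∂q_W = 391/2 - q_W = 0, giving q_W = 391/2.
Then q_X = (319 - 391/2)/2 = 247/4.
Total output Q = 1029/4, so price P = 367 - 1029/4 = 439/4.

109.75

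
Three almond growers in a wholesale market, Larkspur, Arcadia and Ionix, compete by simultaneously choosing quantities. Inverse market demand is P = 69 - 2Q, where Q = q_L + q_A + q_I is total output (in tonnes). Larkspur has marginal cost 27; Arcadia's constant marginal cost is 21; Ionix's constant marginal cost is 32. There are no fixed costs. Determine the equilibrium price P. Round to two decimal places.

Larkspur's profit: π_L = (69 - 2Q)q_L - (27q_L). Setting ∂π_L/∂q_L = 0: 42 - 4q_L - 2(q_A + q_I) = 0.
Arcadia's profit: π_A = (69 - 2Q)q_A - (21q_A). Setting ∂π_A/∂q_A = 0: 48 - 4q_A - 2(q_L + q_I) = 0.
Ionix's profit: π_I = (69 - 2Q)q_I - (32q_I). Setting ∂π_I/∂q_I = 0: 37 - 4q_I - 2(q_L + q_A) = 0.
Summing all 3 equations gives 127 − 8Q = 0, hence Q = 127/8.
Back-substituting: q_L = (42 − 127/4)/2 = 41/8, q_A = (48 − 127/4)/2 = 65/8, q_I = (37 − 127/4)/2 = 21/8.
Total output Q = 127/8, so price P = 69 - 2·(127/8) = 149/4.

37.25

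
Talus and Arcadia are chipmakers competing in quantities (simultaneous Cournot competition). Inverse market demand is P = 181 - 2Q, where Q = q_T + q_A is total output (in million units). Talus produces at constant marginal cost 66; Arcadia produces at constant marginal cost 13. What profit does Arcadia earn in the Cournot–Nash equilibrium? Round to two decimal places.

2713.39

Talus's profit: π_T = (181 - 2Q)q_T - (66q_T). Setting ∂π_T/∂q_T = 0: 115 - 4q_T - 2(q_A) = 0.
Arcadia's profit: π_A = (181 - 2Q)q_A - (13q_A). Setting ∂π_A/∂q_A = 0: 168 - 4q_A - 2(q_T) = 0.
So q_T = (115 - 2q_A)/4 and q_A = (168 - 2q_T)/4.
Solving the pair: q_T = 31/3, q_A = 221/6.
Price P = 181 - 2·(283/6) = 260/3.
Arcadia's profit: (260/3 - 13)·(221/6) = 2713.3889.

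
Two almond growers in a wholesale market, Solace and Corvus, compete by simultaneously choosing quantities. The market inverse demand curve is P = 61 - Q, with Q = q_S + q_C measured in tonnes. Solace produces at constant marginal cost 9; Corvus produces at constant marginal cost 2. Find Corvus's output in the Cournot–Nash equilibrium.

22

Solace's profit: π_S = (61 - Q)q_S - (9q_S). Setting ∂π_S/∂q_S = 0: 52 - 2q_S - (q_C) = 0.
Corvus's first-order condition: 59 - 2q_C - (q_S) = 0.
So q_S = (52 - q_C)/2 and q_C = (59 - q_S)/2.
Solving the pair: q_S = 15, q_C = 22.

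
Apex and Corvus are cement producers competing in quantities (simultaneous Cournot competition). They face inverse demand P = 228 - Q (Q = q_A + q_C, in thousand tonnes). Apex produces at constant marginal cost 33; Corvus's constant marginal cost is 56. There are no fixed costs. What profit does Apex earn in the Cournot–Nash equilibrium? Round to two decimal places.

5280.44

Apex's profit: π_A = (228 - Q)q_A - (33q_A). Setting ∂π_A/∂q_A = 0: 195 - 2q_A - (q_C) = 0.
Corvus's profit: π_C = (228 - Q)q_C - (56q_C). Setting ∂π_C/∂q_C = 0: 172 - 2q_C - (q_A) = 0.
So q_A = (195 - q_C)/2 and q_C = (172 - q_A)/2.
Solving the pair: q_A = 218/3, q_C = 149/3.
Price P = 228 - 367/3 = 317/3.
Apex's profit: (317/3 - 33)·(218/3) = 5280.4444.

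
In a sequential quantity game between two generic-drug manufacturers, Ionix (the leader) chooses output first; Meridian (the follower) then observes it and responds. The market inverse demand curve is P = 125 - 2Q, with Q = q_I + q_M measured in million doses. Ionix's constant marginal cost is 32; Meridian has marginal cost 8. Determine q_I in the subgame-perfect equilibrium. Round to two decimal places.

17.25

Solve by backward induction. Given q_I, the follower Meridian maximises π_M = (125 - 2q_I - 2q_M)q_M - 8q_M.
∂π_M/∂q_M = 117 - 2q_I - 4q_M = 0 gives the reaction function q_M = (117 - 2q_I)/4.
Ionix substitutes q_M(q_I) into its own profit: π_I = q_I(125 - 2q_I - (117 - 2q_I)/2) - 32q_I = (133/2 - q_I)q_I - 32q_I.
The leader's first-order condition 69/2 - 2q_I = 0 yields q_I = 69/4.
Then q_M = (117 - 2·(69/4))/4 = 165/8.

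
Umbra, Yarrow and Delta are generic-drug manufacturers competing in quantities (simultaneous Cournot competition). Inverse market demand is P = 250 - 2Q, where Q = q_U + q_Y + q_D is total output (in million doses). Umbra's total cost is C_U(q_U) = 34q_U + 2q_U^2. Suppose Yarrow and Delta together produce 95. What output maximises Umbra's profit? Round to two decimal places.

3.25

With rivals' combined output fixed at 95, Umbra's profit is π_U = (250 - 2·95 - 2q_U)q_U - (34q_U + 2q_U²) = (60 - 2q_U)q_U - (34q_U + 2q_U²).
∂π_U/∂q_U = 26 - 8q_U = 0, so q_U = 13/4.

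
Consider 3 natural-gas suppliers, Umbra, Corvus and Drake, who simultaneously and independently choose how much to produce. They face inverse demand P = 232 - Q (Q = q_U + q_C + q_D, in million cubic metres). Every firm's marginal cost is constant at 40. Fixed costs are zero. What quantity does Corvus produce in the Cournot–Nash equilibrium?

48

A representative firm's profit is π_i = q_i(232 - Q) - 40q_i.
First-order condition (treating rivals' output as given): 192 - 2q_i - Σ_{j≠i} q_j = 0.
By symmetry each firm produces the same amount; substituting Σ_{j≠i} q_j = 2q_i yields q_i = 192/4 = 48.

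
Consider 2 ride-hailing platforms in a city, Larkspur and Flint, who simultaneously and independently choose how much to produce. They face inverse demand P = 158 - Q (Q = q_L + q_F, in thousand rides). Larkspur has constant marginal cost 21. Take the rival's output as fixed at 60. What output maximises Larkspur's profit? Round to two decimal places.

With the rival's output fixed at 60, Larkspur's profit is π_L = (158 - 60 - q_L)q_L - (21q_L) = (98 - q_L)q_L - (21q_L).
∂π_L/∂q_L = 77 - 2q_L = 0, so q_L = 77/2.

38.50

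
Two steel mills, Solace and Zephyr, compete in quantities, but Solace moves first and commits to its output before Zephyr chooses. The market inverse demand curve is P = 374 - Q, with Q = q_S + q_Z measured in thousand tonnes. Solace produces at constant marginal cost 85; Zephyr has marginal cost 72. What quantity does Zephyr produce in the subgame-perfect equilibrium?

Solve by backward induction. Given q_S, the follower Zephyr maximises π_Z = (374 - q_S - q_Z)q_Z - 72q_Z.
∂π_Z/∂q_Z = 302 - q_S - 2q_Z = 0 gives the reaction function q_Z = (302 - q_S)/2.
Solace substitutes q_Z(q_S) into its own profit: π_S = q_S(374 - q_S - (302 - q_S)/2) - 85q_S = (223 - (1/2)q_S)q_S - 85q_S.
The leader's first-order condition 138 - q_S = 0 yields q_S = 138.
Then q_Z = (302 - 138)/2 = 82.

82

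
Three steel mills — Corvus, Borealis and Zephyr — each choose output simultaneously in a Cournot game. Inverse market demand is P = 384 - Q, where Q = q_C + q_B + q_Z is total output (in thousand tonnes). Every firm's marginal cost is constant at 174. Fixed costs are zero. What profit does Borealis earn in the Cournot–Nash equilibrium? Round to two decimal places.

A representative firm's profit is π_i = q_i(384 - Q) - 174q_i.
First-order condition (treating rivals' output as given): 210 - 2q_i - Σ_{j≠i} q_j = 0.
By symmetry each firm produces the same amount; substituting Σ_{j≠i} q_j = 2q_i yields q_i = 210/4 = 105/2.
Price P = 384 - 315/2 = 453/2.
Borealis's profit: (453/2 - 174)·(105/2) = 2756.2500.

2756.25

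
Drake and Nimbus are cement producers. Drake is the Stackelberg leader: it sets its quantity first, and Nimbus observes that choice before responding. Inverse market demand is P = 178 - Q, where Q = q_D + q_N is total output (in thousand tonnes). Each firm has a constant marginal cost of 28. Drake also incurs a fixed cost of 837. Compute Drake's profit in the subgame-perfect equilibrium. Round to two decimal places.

1975.50

The follower Nimbus best-responds to any q_D: π_N = (178 - Q)q_N - 28q_N.
∂π_N/∂q_N = 150 - q_D - 2q_N = 0 gives the reaction function q_N = (150 - q_D)/2.
Drake substitutes q_N(q_D) into its own profit: π_D = q_D(178 - q_D - (150 - q_D)/2) - 28q_D = (103 - (1/2)q_D)q_D - 28q_D.
Maximising: ∂π_D/∂q_D = 75 - q_D = 0, giving q_D = 75.
Then q_N = (150 - 75)/2 = 75/2.
Price P = 178 - 225/2 = 131/2.
Drake's profit: (131/2 - 28)·75 - 837 = 1975.5000.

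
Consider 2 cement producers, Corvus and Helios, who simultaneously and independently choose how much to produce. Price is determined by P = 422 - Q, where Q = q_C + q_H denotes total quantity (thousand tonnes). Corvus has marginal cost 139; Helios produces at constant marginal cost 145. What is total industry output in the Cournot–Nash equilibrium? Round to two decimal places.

186.67

Corvus's profit: π_C = (422 - Q)q_C - (139q_C). Setting ∂π_C/∂q_C = 0: 283 - 2q_C - (q_H) = 0.
Helios's profit: π_H = (422 - Q)q_H - (145q_H). Setting ∂π_H/∂q_H = 0: 277 - 2q_H - (q_C) = 0.
Rearranging gives the reaction functions q_C = (283 - q_H)/2 and q_H = (277 - q_C)/2.
Solving the pair: q_C = 289/3, q_H = 271/3.
Total output Q = 289/3 + 271/3 = 560/3.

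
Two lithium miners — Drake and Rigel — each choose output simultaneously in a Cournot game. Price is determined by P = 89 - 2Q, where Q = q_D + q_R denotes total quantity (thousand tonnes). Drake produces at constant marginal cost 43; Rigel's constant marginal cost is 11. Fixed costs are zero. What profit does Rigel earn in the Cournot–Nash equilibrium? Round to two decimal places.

672.22

Drake's profit: π_D = (89 - 2Q)q_D - (43q_D). Setting ∂π_D/∂q_D = 0: 46 - 4q_D - 2(q_R) = 0.
Rigel's profit: π_R = (89 - 2Q)q_R - (11q_R). Setting ∂π_R/∂q_R = 0: 78 - 4q_R - 2(q_D) = 0.
So q_D = (46 - 2q_R)/4 and q_R = (78 - 2q_D)/4.
Solving the pair: q_D = 7/3, q_R = 55/3.
Price P = 89 - 2·(62/3) = 143/3.
Rigel's profit: (143/3 - 11)·(55/3) = 672.2222.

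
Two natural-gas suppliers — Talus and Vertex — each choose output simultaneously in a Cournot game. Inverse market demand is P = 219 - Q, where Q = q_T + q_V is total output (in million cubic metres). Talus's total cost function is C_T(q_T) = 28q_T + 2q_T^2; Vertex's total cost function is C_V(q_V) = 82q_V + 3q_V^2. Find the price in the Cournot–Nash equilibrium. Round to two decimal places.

175.98

Talus's profit: π_T = (219 - Q)q_T - (28q_T + 2q_T²). Setting ∂π_T/∂q_T = 0: 191 - 6q_T - (q_V) = 0.
Vertex's first-order condition: 137 - 8q_V - (q_T) = 0.
So q_T = (191 - q_V)/6 and q_V = (137 - q_T)/8.
Solving the pair: q_T = 1391/47, q_V = 631/47.
Total output Q = 43.0213, so price P = 219 - 43.0213 = 175.9787.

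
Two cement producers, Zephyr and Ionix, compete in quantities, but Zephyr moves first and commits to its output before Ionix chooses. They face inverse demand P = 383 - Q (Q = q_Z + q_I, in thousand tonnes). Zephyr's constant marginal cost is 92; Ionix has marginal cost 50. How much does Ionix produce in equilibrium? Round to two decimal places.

104.25

Solve by backward induction. Given q_Z, the follower Ionix maximises π_I = (383 - q_Z - q_I)q_I - 50q_I.
∂π_I/∂q_I = 333 - q_Z - 2q_I = 0 gives the reaction function q_I = (333 - q_Z)/2.
Zephyr substitutes q_I(q_Z) into its own profit: π_Z = q_Z(383 - q_Z - (333 - q_Z)/2) - 92q_Z = (433/2 - (1/2)q_Z)q_Z - 92q_Z.
The leader's first-order condition 249/2 - q_Z = 0 yields q_Z = 249/2.
Then q_I = (333 - 249/2)/2 = 417/4.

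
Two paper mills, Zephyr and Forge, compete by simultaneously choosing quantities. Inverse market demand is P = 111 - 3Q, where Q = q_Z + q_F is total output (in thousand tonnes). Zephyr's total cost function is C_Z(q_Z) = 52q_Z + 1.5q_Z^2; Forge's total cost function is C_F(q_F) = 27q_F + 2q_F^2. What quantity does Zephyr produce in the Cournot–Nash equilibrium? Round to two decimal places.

4.17

Zephyr's profit: π_Z = (111 - 3Q)q_Z - (52q_Z + (3/2)q_Z²). Setting ∂π_Z/∂q_Z = 0: 59 - 9q_Z - 3(q_F) = 0.
Forge's first-order condition: 84 - 10q_F - 3(q_Z) = 0.
So q_Z = (59 - 3q_F)/9 and q_F = (84 - 3q_Z)/10.
Solving the pair: q_Z = 338/81, q_F = 193/27.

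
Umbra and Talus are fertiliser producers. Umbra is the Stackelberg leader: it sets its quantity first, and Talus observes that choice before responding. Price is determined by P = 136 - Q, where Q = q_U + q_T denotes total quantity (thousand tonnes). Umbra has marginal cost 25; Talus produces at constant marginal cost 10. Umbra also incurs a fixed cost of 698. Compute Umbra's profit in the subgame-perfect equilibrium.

Solve by backward induction. Given q_U, the follower Talus maximises π_T = (136 - q_U - q_T)q_T - 10q_T.
Follower FOC: 126 - q_U - 2q_T = 0, so q_T(q_U) = (126 - q_U)/2.
The leader anticipates this reaction. Substituting into P = 136 - Q gives P = 73 - (1/2)q_U, so π_U = (73 - (1/2)q_U)q_U - 25q_U.
The leader's first-order condition 48 - q_U = 0 yields q_U = 48.
Then q_T = (126 - 48)/2 = 39.
Price P = 136 - 87 = 49.
Umbra's profit: (49 - 25)·48 - 698 = 454.

454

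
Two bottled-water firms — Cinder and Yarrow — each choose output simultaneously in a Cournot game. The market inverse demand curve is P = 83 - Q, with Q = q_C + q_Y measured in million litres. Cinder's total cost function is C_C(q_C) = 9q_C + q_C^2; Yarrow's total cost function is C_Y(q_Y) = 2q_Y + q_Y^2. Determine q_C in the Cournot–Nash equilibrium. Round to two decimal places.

Cinder's profit: π_C = (83 - Q)q_C - (9q_C + q_C²). Setting ∂π_C/∂q_C = 0: 74 - 4q_C - (q_Y) = 0.
Yarrow's profit: π_Y = (83 - Q)q_Y - (2q_Y + q_Y²). Setting ∂π_Y/∂q_Y = 0: 81 - 4q_Y - (q_C) = 0.
Best responses: q_C = (74 - q_Y)/4, q_Y = (81 - q_C)/4.
Solving the pair: q_C = 43/3, q_Y = 50/3.

14.33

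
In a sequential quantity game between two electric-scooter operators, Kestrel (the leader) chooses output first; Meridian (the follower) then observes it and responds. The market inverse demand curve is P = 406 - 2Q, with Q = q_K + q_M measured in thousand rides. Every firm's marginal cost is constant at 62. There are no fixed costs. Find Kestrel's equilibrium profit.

7396

Solve by backward induction. Given q_K, the follower Meridian maximises π_M = (406 - 2q_K - 2q_M)q_M - 62q_M.
Setting the follower's marginal profit to zero, 344 - 2q_K - 4q_M = 0, i.e. q_M = (344 - 2q_K)/4.
Kestrel substitutes q_M(q_K) into its own profit: π_K = q_K(406 - 2q_K - (344 - 2q_K)/2) - 62q_K = (234 - q_K)q_K - 62q_K.
Leader FOC: 172 - 2q_K = 0, so q_K = 86.
Then q_M = (344 - 2·86)/4 = 43.
Price P = 406 - 2·129 = 148.
Kestrel's profit: (148 - 62)·86 = 7396.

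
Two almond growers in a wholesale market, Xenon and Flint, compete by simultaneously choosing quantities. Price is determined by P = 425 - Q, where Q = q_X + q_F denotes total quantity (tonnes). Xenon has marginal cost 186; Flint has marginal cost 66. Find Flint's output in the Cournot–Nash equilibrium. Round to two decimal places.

Xenon's profit: π_X = (425 - Q)q_X - (186q_X). Setting ∂π_X/∂q_X = 0: 239 - 2q_X - (q_F) = 0.
Flint's profit: π_F = (425 - Q)q_F - (66q_F). Setting ∂π_F/∂q_F = 0: 359 - 2q_F - (q_X) = 0.
Best responses: q_X = (239 - q_F)/2, q_F = (359 - q_X)/2.
Substituting one into the other gives q_X = 119/3 and q_F = 479/3.

159.67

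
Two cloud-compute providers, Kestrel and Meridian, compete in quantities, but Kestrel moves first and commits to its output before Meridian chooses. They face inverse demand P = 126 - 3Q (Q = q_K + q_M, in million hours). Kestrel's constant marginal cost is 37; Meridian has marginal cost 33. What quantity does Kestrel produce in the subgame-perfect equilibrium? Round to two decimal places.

Solve by backward induction. Given q_K, the follower Meridian maximises π_M = (126 - 3q_K - 3q_M)q_M - 33q_M.
Setting the follower's marginal profit to zero, 93 - 3q_K - 6q_M = 0, i.e. q_M = (93 - 3q_K)/6.
Kestrel substitutes q_M(q_K) into its own profit: π_K = q_K(126 - 3q_K - (93 - 3q_K)/2) - 37q_K = (159/2 - (3/2)q_K)q_K - 37q_K.
The leader's first-order condition 85/2 - 3q_K = 0 yields q_K = 85/6.
Then q_M = (93 - 3·(85/6))/6 = 101/12.

14.17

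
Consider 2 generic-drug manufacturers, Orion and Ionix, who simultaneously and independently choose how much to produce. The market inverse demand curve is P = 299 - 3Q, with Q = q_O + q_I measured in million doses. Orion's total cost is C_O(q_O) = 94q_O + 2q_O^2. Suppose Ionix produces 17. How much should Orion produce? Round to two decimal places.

With the rival's output fixed at 17, Orion's profit is π_O = (299 - 3·17 - 3q_O)q_O - (94q_O + 2q_O²) = (248 - 3q_O)q_O - (94q_O + 2q_O²).
∂π_O/∂q_O = 154 - 10q_O = 0, so q_O = 77/5.

15.40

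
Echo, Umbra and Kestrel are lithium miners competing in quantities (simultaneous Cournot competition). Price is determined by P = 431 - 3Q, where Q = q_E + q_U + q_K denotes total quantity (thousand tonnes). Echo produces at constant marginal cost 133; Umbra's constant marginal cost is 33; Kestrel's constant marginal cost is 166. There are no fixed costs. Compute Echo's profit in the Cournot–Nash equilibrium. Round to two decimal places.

1111.69

Echo's profit: π_E = (431 - 3Q)q_E - (133q_E). Setting ∂π_E/∂q_E = 0: 298 - 6q_E - 3(q_U + q_K) = 0.
Umbra's first-order condition: 398 - 6q_U - 3(q_E + q_K) = 0.
Kestrel's profit: π_K = (431 - 3Q)q_K - (166q_K). Setting ∂π_K/∂q_K = 0: 265 - 6q_K - 3(q_E + q_U) = 0.
Adding the 3 first-order conditions: 961 − 12Q = 0, so Q = 961/12.
Back-substituting: q_E = (298 − 961/4)/3 = 77/4, q_U = (398 − 961/4)/3 = 631/12, q_K = (265 − 961/4)/3 = 33/4.
Price P = 431 - 3·(961/12) = 763/4.
Echo's profit: (763/4 - 133)·(77/4) = 1111.6875.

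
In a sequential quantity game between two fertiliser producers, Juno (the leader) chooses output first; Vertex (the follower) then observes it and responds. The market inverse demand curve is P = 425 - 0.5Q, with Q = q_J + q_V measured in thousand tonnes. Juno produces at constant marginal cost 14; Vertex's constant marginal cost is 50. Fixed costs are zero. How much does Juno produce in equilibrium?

The follower Vertex best-responds to any q_J: π_V = (425 - 0.5Q)q_V - 50q_V.
∂π_V/∂q_V = 375 - (1/2)q_J - q_V = 0 gives the reaction function q_V = (375 - (1/2)q_J).
The leader anticipates this reaction. Substituting into P = 425 - 0.5Q gives P = 475/2 - (1/4)q_J, so π_J = (475/2 - (1/4)q_J)q_J - 14q_J.
The leader's first-order condition 447/2 - (1/2)q_J = 0 yields q_J = 447.
Then q_V = (375 - (1/2)·447) = 303/2.

447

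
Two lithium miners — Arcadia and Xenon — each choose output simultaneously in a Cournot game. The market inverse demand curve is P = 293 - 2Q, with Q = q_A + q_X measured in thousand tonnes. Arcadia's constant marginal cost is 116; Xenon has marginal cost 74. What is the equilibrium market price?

161

Arcadia's profit: π_A = (293 - 2Q)q_A - (116q_A). Setting ∂π_A/∂q_A = 0: 177 - 4q_A - 2(q_X) = 0.
Xenon's profit: π_X = (293 - 2Q)q_X - (74q_X). Setting ∂π_X/∂q_X = 0: 219 - 4q_X - 2(q_A) = 0.
Best responses: q_A = (177 - 2q_X)/4, q_X = (219 - 2q_A)/4.
Substituting one into the other gives q_A = 45/2 and q_X = 87/2.
Total output Q = 66, so price P = 293 - 2·66 = 161.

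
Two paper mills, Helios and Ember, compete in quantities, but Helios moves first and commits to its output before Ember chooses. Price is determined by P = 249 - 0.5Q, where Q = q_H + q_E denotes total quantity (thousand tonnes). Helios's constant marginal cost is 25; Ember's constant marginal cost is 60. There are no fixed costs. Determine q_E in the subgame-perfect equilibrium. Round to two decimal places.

59.50

The follower Ember best-responds to any q_H: π_E = (249 - 0.5Q)q_E - 60q_E.
Follower FOC: 189 - (1/2)q_H - q_E = 0, so q_E(q_H) = (189 - (1/2)q_H).
Helios substitutes q_E(q_H) into its own profit: π_H = q_H(249 - (1/2)q_H - (189 - (1/2)q_H)/2) - 25q_H = (309/2 - (1/4)q_H)q_H - 25q_H.
Leader FOC: 259/2 - (1/2)q_H = 0, so q_H = 259.
Then q_E = (189 - (1/2)·259) = 119/2.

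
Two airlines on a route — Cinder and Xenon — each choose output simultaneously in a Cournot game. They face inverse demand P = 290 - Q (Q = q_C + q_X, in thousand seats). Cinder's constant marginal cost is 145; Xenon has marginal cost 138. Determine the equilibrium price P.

191

Cinder's profit: π_C = (290 - Q)q_C - (145q_C). Setting ∂π_C/∂q_C = 0: 145 - 2q_C - (q_X) = 0.
Xenon's profit: π_X = (290 - Q)q_X - (138q_X). Setting ∂π_X/∂q_X = 0: 152 - 2q_X - (q_C) = 0.
So q_C = (145 - q_X)/2 and q_X = (152 - q_C)/2.
Solving the pair: q_C = 46, q_X = 53.
Total output Q = 99, so price P = 290 - 99 = 191.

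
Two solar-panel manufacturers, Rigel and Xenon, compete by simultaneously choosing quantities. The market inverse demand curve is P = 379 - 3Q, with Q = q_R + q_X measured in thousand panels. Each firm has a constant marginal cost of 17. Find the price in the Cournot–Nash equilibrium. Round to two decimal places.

137.67

Each firm earns π_i = (379 - 3Q)q_i - 17q_i.
First-order condition (treating rivals' output as given): 362 - 6q_i - 3q_j = 0.
With identical firms every q_j equals q_i, so q_j = q_i and 362 = 9q_i, giving q_i = 362/9.
Total output Q = 724/9, so price P = 379 - 3·(724/9) = 413/3.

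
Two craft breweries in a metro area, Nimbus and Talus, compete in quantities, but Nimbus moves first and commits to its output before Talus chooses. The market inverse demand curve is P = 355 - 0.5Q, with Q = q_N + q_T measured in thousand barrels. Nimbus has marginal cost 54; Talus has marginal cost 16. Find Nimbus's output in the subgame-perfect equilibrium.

263

The follower Talus best-responds to any q_N: π_T = (355 - 0.5Q)q_T - 16q_T.
Setting the follower's marginal profit to zero, 339 - (1/2)q_N - q_T = 0, i.e. q_T = (339 - (1/2)q_N).
Nimbus substitutes q_T(q_N) into its own profit: π_N = q_N(355 - (1/2)q_N - (339 - (1/2)q_N)/2) - 54q_N = (371/2 - (1/4)q_N)q_N - 54q_N.
Leader FOC: 263/2 - (1/2)q_N = 0, so q_N = 263.
Then q_T = (339 - (1/2)·263) = 415/2.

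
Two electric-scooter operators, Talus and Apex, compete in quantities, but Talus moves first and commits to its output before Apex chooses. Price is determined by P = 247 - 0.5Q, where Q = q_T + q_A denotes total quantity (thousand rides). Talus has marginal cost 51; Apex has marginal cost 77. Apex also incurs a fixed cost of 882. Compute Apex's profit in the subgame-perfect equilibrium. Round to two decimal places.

858.50

Solve by backward induction. Given q_T, the follower Apex maximises π_A = (247 - (1/2)q_T - (1/2)q_A)q_A - 77q_A.
Setting the follower's marginal profit to zero, 170 - (1/2)q_T - q_A = 0, i.e. q_A = (170 - (1/2)q_T).
The leader anticipates this reaction. Substituting into P = 247 - 0.5Q gives P = 162 - (1/4)q_T, so π_T = (162 - (1/4)q_T)q_T - 51q_T.
Leader FOC: 111 - (1/2)q_T = 0, so q_T = 222.
Then q_A = (170 - (1/2)·222) = 59.
Price P = 247 - (1/2)·281 = 213/2.
Apex's profit: (213/2 - 77)·59 - 882 = 1717/2.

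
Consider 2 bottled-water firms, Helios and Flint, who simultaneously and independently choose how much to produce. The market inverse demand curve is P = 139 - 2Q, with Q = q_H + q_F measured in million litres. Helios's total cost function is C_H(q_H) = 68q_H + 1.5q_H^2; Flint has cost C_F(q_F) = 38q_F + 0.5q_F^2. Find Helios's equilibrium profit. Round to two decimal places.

85.26

Helios's profit: π_H = (139 - 2Q)q_H - (68q_H + (3/2)q_H²). Setting ∂π_H/∂q_H = 0: 71 - 7q_H - 2(q_F) = 0.
Flint's first-order condition: 101 - 5q_F - 2(q_H) = 0.
Best responses: q_H = (71 - 2q_F)/7, q_F = (101 - 2q_H)/5.
Solving the pair: q_H = 153/31, q_F = 565/31.
Price P = 139 - 2·(718/31) = 92.6774.
Helios's profit: 92.6774·(153/31) - 68·(153/31) - (3/2)(153/31)² = 85.2565.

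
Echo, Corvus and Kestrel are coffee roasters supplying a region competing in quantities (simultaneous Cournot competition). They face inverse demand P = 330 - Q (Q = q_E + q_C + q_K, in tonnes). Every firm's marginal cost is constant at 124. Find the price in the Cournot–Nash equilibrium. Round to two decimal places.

175.50

Each firm earns π_i = (330 - Q)q_i - 124q_i.
First-order condition (treating rivals' output as given): 206 - 2q_i - Σ_{j≠i} q_j = 0.
With identical firms every q_j equals q_i, so Σ_{j≠i} q_j = 2q_i and 206 = 4q_i, giving q_i = 103/2.
Total output Q = 309/2, so price P = 330 - 309/2 = 351/2.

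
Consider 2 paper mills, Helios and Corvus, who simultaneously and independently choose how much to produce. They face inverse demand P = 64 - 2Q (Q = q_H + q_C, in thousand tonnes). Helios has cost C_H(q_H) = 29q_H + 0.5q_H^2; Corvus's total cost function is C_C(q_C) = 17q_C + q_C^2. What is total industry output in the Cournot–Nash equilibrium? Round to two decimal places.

10.81

Helios's profit: π_H = (64 - 2Q)q_H - (29q_H + (1/2)q_H²). Setting ∂π_H/∂q_H = 0: 35 - 5q_H - 2(q_C) = 0.
Corvus's profit: π_C = (64 - 2Q)q_C - (17q_C + q_C²). Setting ∂π_C/∂q_C = 0: 47 - 6q_C - 2(q_H) = 0.
Best responses: q_H = (35 - 2q_C)/5, q_C = (47 - 2q_H)/6.
Substituting one into the other gives q_H = 58/13 and q_C = 165/26.
Total output Q = 58/13 + 165/26 = 281/26.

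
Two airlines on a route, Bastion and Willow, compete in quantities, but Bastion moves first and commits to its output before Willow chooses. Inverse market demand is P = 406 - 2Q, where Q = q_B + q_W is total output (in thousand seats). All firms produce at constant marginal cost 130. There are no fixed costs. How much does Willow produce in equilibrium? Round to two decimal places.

34.50

Solve by backward induction. Given q_B, the follower Willow maximises π_W = (406 - 2q_B - 2q_W)q_W - 130q_W.
Follower FOC: 276 - 2q_B - 4q_W = 0, so q_W(q_B) = (276 - 2q_B)/4.
The leader anticipates this reaction. Substituting into P = 406 - 2Q gives P = 268 - q_B, so π_B = (268 - q_B)q_B - 130q_B.
Leader FOC: 138 - 2q_B = 0, so q_B = 69.
Then q_W = (276 - 2·69)/4 = 69/2.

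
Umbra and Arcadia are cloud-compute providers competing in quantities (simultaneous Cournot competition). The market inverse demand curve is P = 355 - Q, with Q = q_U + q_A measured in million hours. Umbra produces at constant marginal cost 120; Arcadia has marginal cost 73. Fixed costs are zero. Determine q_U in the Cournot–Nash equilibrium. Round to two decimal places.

62.67

Umbra's profit: π_U = (355 - Q)q_U - (120q_U). Setting ∂π_U/∂q_U = 0: 235 - 2q_U - (q_A) = 0.
Arcadia's profit: π_A = (355 - Q)q_A - (73q_A). Setting ∂π_A/∂q_A = 0: 282 - 2q_A - (q_U) = 0.
So q_U = (235 - q_A)/2 and q_A = (282 - q_U)/2.
Solving the pair: q_U = 188/3, q_A = 329/3.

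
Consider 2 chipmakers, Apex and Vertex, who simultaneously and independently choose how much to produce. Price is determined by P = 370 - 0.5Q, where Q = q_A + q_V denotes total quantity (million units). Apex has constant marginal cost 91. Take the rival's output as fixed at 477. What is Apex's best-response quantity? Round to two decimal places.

With the rival's output fixed at 477, Apex's profit is π_A = (370 - (1/2)·477 - (1/2)q_A)q_A - (91q_A) = (263/2 - (1/2)q_A)q_A - (91q_A).
∂π_A/∂q_A = 81/2 - q_A = 0, so q_A = 81/2.

40.50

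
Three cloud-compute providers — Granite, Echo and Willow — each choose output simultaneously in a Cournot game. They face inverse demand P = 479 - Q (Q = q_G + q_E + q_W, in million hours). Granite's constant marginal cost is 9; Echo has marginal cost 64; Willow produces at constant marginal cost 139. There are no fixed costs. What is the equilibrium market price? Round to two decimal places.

172.75

Granite's profit: π_G = (479 - Q)q_G - (9q_G). Setting ∂π_G/∂q_G = 0: 470 - 2q_G - (q_E + q_W) = 0.
Echo's profit: π_E = (479 - Q)q_E - (64q_E). Setting ∂π_E/∂q_E = 0: 415 - 2q_E - (q_G + q_W) = 0.
Willow's profit: π_W = (479 - Q)q_W - (139q_W). Setting ∂π_W/∂q_W = 0: 340 - 2q_W - (q_G + q_E) = 0.
Adding the 3 conditions: 1225 − 2Q − 2Q = 0, i.e. Q = 1225/4.
Back-substituting: q_G = (470 − 1225/4) = 655/4, q_E = (415 − 1225/4) = 435/4, q_W = (340 − 1225/4) = 135/4.
Total output Q = 1225/4, so price P = 479 - 1225/4 = 691/4.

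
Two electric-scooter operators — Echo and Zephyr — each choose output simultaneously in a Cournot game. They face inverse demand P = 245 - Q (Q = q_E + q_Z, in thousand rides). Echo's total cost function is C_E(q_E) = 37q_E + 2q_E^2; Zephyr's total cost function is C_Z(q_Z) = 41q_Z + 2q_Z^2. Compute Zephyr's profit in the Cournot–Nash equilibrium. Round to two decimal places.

2527.97

Echo's profit: π_E = (245 - Q)q_E - (37q_E + 2q_E²). Setting ∂π_E/∂q_E = 0: 208 - 6q_E - (q_Z) = 0.
Zephyr's first-order condition: 204 - 6q_Z - (q_E) = 0.
Rearranging gives the reaction functions q_E = (208 - q_Z)/6 and q_Z = (204 - q_E)/6.
Substituting one into the other gives q_E = 1044/35 and q_Z = 1016/35.
Price P = 245 - 412/7 = 1303/7.
Zephyr's profit: (1303/7)·(1016/35) - 41·(1016/35) - 2(1016/35)² = 2527.9739.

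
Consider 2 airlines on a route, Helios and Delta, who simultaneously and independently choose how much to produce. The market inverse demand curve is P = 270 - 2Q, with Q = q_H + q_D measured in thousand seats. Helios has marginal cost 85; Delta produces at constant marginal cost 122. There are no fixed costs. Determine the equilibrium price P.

159

Helios's profit: π_H = (270 - 2Q)q_H - (85q_H). Setting ∂π_H/∂q_H = 0: 185 - 4q_H - 2(q_D) = 0.
Delta's first-order condition: 148 - 4q_D - 2(q_H) = 0.
So q_H = (185 - 2q_D)/4 and q_D = (148 - 2q_H)/4.
Substituting one into the other gives q_H = 37 and q_D = 37/2.
Total output Q = 111/2, so price P = 270 - 2·(111/2) = 159.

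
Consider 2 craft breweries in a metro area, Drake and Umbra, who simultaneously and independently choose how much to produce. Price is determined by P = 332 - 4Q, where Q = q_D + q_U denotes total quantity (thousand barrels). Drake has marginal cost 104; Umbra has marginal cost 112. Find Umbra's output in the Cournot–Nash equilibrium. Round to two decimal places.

Drake's profit: π_D = (332 - 4Q)q_D - (104q_D). Setting ∂π_D/∂q_D = 0: 228 - 8q_D - 4(q_U) = 0.
Umbra's first-order condition: 220 - 8q_U - 4(q_D) = 0.
Rearranging gives the reaction functions q_D = (228 - 4q_U)/8 and q_U = (220 - 4q_D)/8.
Solving the pair: q_D = 59/3, q_U = 53/3.

17.67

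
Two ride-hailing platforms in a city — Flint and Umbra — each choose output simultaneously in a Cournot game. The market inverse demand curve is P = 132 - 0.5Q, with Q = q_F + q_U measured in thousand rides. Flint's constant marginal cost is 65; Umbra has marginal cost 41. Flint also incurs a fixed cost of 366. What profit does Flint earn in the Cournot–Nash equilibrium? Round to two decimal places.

44.89

Flint's profit: π_F = (132 - 0.5Q)q_F - (65q_F). Setting ∂π_F/∂q_F = 0: 67 - q_F - (1/2)(q_U) = 0.
Umbra's profit: π_U = (132 - 0.5Q)q_U - (41q_U). Setting ∂π_U/∂q_U = 0: 91 - q_U - (1/2)(q_F) = 0.
So q_F = (67 - (1/2)q_U) and q_U = (91 - (1/2)q_F).
Substituting one into the other gives q_F = 86/3 and q_U = 230/3.
Price P = 132 - (1/2)·(316/3) = 238/3.
Flint's profit: (238/3 - 65)·(86/3) - 366 = 404/9.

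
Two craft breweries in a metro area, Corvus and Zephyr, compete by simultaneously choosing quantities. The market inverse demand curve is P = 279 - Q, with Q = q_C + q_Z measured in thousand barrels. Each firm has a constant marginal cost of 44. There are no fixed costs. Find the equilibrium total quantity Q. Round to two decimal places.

156.67

Each firm earns π_i = (279 - Q)q_i - 44q_i.
Setting ∂π_i/∂q_i = 0 with rivals' quantities fixed: 235 - 2q_i - q_j = 0.
With identical firms every q_j equals q_i, so q_j = q_i and 235 = 3q_i, giving q_i = 235/3.
Total output Q = 235/3 + 235/3 = 470/3.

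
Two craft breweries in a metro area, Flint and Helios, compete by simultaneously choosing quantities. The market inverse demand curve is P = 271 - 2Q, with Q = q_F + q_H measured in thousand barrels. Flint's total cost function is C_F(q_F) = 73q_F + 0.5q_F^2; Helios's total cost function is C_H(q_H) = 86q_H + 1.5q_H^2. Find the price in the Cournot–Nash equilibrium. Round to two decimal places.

Flint's profit: π_F = (271 - 2Q)q_F - (73q_F + (1/2)q_F²). Setting ∂π_F/∂q_F = 0: 198 - 5q_F - 2(q_H) = 0.
Helios's first-order condition: 185 - 7q_H - 2(q_F) = 0.
Best responses: q_F = (198 - 2q_H)/5, q_H = (185 - 2q_F)/7.
Solving the pair: q_F = 1016/31, q_H = 529/31.
Total output Q = 1545/31, so price P = 271 - 2·(1545/31) = 171.3226.

171.32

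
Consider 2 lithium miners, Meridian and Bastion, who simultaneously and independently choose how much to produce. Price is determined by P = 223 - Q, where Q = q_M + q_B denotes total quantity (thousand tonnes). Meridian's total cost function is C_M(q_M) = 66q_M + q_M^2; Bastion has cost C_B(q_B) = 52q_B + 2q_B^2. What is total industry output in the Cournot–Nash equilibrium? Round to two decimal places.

56.43

Meridian's profit: π_M = (223 - Q)q_M - (66q_M + q_M²). Setting ∂π_M/∂q_M = 0: 157 - 4q_M - (q_B) = 0.
Bastion's first-order condition: 171 - 6q_B - (q_M) = 0.
Rearranging gives the reaction functions q_M = (157 - q_B)/4 and q_B = (171 - q_M)/6.
Substituting one into the other gives q_M = 771/23 and q_B = 527/23.
Total output Q = 771/23 + 527/23 = 1298/23.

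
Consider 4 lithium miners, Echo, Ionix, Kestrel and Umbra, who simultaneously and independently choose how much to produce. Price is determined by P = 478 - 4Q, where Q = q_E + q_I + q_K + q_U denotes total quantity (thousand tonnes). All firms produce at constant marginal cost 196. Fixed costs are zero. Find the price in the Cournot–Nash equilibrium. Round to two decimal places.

252.40

A representative firm's profit is π_i = q_i(478 - 4Q) - 196q_i.
Setting ∂π_i/∂q_i = 0 with rivals' quantities fixed: 282 - 8q_i - 4·Σ_{j≠i} q_j = 0.
With identical firms every q_j equals q_i, so Σ_{j≠i} q_j = 3q_i and 282 = 20q_i, giving q_i = 141/10.
Total output Q = 282/5, so price P = 478 - 4·(282/5) = 1262/5.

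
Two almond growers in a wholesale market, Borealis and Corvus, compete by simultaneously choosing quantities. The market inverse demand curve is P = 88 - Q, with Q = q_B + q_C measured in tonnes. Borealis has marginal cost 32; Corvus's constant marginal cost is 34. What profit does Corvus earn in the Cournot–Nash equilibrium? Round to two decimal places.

300.44

Borealis's profit: π_B = (88 - Q)q_B - (32q_B). Setting ∂π_B/∂q_B = 0: 56 - 2q_B - (q_C) = 0.
Corvus's first-order condition: 54 - 2q_C - (q_B) = 0.
So q_B = (56 - q_C)/2 and q_C = (54 - q_B)/2.
Solving the pair: q_B = 58/3, q_C = 52/3.
Price P = 88 - 110/3 = 154/3.
Corvus's profit: (154/3 - 34)·(52/3) = 300.4444.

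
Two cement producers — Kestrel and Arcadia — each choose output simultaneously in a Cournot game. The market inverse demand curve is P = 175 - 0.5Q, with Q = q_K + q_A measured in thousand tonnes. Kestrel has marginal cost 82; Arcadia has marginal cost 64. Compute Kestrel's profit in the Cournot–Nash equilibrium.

1250

Kestrel's profit: π_K = (175 - 0.5Q)q_K - (82q_K). Setting ∂π_K/∂q_K = 0: 93 - q_K - (1/2)(q_A) = 0.
Arcadia's first-order condition: 111 - q_A - (1/2)(q_K) = 0.
Rearranging gives the reaction functions q_K = (93 - (1/2)q_A) and q_A = (111 - (1/2)q_K).
Solving the pair: q_K = 50, q_A = 86.
Price P = 175 - (1/2)·136 = 107.
Kestrel's profit: (107 - 82)·50 = 1250.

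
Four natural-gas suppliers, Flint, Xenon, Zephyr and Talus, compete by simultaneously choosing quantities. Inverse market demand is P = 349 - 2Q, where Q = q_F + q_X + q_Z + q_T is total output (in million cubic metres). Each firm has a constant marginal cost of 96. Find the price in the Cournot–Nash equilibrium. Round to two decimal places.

146.60

Each firm earns π_i = (349 - 2Q)q_i - 96q_i.
First-order condition (treating rivals' output as given): 253 - 4q_i - 2·Σ_{j≠i} q_j = 0.
With identical firms every q_j equals q_i, so Σ_{j≠i} q_j = 3q_i and 253 = 10q_i, giving q_i = 253/10.
Total output Q = 506/5, so price P = 349 - 2·(506/5) = 733/5.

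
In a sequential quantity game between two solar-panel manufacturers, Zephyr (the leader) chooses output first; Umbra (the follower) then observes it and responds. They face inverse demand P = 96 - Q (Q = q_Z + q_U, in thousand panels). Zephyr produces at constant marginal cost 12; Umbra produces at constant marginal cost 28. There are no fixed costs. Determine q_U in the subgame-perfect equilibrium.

9

Solve by backward induction. Given q_Z, the follower Umbra maximises π_U = (96 - q_Z - q_U)q_U - 28q_U.
Follower FOC: 68 - q_Z - 2q_U = 0, so q_U(q_Z) = (68 - q_Z)/2.
The leader anticipates this reaction. Substituting into P = 96 - Q gives P = 62 - (1/2)q_Z, so π_Z = (62 - (1/2)q_Z)q_Z - 12q_Z.
Maximising: ∂π_Z/∂q_Z = 50 - q_Z = 0, giving q_Z = 50.
Then q_U = (68 - 50)/2 = 9.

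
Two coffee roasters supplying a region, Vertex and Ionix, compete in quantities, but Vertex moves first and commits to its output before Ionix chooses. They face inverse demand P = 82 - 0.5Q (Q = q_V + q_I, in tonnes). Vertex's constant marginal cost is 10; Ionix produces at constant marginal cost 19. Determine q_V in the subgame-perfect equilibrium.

81

Solve by backward induction. Given q_V, the follower Ionix maximises π_I = (82 - (1/2)q_V - (1/2)q_I)q_I - 19q_I.
∂π_I/∂q_I = 63 - (1/2)q_V - q_I = 0 gives the reaction function q_I = (63 - (1/2)q_V).
Vertex substitutes q_I(q_V) into its own profit: π_V = q_V(82 - (1/2)q_V - (63 - (1/2)q_V)/2) - 10q_V = (101/2 - (1/4)q_V)q_V - 10q_V.
The leader's first-order condition 81/2 - (1/2)q_V = 0 yields q_V = 81.
Then q_I = (63 - (1/2)·81) = 45/2.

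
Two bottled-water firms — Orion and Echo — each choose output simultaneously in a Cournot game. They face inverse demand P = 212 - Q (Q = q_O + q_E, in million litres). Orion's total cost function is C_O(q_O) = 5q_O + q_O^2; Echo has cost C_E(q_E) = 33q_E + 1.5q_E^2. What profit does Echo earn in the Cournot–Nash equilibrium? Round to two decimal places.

Orion's profit: π_O = (212 - Q)q_O - (5q_O + q_O²). Setting ∂π_O/∂q_O = 0: 207 - 4q_O - (q_E) = 0.
Echo's profit: π_E = (212 - Q)q_E - (33q_E + (3/2)q_E²). Setting ∂π_E/∂q_E = 0: 179 - 5q_E - (q_O) = 0.
Best responses: q_O = (207 - q_E)/4, q_E = (179 - q_O)/5.
Substituting one into the other gives q_O = 856/19 and q_E = 509/19.
Price P = 212 - 1365/19 = 140.1579.
Echo's profit: 140.1579·(509/19) - 33·(509/19) - (3/2)(509/19)² = 1794.1898.

1794.19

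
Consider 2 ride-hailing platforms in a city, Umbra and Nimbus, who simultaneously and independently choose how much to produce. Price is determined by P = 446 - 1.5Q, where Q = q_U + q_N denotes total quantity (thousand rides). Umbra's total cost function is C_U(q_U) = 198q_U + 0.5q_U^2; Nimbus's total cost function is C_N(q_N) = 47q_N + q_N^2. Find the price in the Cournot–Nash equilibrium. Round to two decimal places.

Umbra's profit: π_U = (446 - 1.5Q)q_U - (198q_U + (1/2)q_U²). Setting ∂π_U/∂q_U = 0: 248 - 4q_U - (3/2)(q_N) = 0.
Nimbus's first-order condition: 399 - 5q_N - (3/2)(q_U) = 0.
Best responses: q_U = (248 - (3/2)q_N)/4, q_N = (399 - (3/2)q_U)/5.
Substituting one into the other gives q_U = 36.1408 and q_N = 68.9577.
Total output Q = 105.0986, so price P = 446 - (3/2)·105.0986 = 288.3521.

288.35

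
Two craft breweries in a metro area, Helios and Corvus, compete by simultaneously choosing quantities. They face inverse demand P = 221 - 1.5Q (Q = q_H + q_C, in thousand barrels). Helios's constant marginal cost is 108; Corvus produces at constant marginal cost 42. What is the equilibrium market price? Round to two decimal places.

Helios's profit: π_H = (221 - 1.5Q)q_H - (108q_H). Setting ∂π_H/∂q_H = 0: 113 - 3q_H - (3/2)(q_C) = 0.
Corvus's first-order condition: 179 - 3q_C - (3/2)(q_H) = 0.
Rearranging gives the reaction functions q_H = (113 - (3/2)q_C)/3 and q_C = (179 - (3/2)q_H)/3.
Substituting one into the other gives q_H = 94/9 and q_C = 490/9.
Total output Q = 584/9, so price P = 221 - (3/2)·(584/9) = 371/3.

123.67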